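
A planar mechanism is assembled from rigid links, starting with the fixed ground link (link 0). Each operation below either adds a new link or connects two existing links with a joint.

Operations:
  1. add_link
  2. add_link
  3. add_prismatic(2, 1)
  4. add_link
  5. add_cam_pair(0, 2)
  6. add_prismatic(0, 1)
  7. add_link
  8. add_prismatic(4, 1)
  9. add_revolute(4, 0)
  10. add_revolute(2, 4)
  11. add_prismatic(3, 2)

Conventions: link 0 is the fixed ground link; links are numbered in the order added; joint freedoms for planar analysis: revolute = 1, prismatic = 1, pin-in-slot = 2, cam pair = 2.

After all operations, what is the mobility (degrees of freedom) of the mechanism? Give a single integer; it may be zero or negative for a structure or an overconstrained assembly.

L=1 J1=0 J2=0
add link → L=2 J1=0 J2=0
add link → L=3 J1=0 J2=0
P@2,1 dof=1 J1 → L=3 J1=1 J2=0
add link → L=4 J1=1 J2=0
C@0,2 dof=2 J2 → L=4 J1=1 J2=1
P@0,1 dof=1 J1 → L=4 J1=2 J2=1
add link → L=5 J1=2 J2=1
P@4,1 dof=1 J1 → L=5 J1=3 J2=1
R@4,0 dof=1 J1 → L=5 J1=4 J2=1
R@2,4 dof=1 J1 → L=5 J1=5 J2=1
P@3,2 dof=1 J1 → L=5 J1=6 J2=1
M=3(L−1)−2J1−J2=3·4−2·6−1=-1

M = -1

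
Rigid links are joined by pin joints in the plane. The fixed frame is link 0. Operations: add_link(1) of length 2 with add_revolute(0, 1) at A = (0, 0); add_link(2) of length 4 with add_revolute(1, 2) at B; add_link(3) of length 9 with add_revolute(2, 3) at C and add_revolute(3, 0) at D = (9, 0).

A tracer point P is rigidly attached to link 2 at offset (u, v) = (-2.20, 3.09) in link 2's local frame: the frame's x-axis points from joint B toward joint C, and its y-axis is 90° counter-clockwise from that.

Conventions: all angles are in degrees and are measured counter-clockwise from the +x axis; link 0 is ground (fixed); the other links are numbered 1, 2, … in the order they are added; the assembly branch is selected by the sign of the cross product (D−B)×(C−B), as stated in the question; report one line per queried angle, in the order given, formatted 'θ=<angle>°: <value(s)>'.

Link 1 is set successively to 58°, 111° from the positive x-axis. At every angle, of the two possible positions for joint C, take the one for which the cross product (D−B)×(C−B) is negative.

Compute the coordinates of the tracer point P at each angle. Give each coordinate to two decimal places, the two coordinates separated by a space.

A=(0,0), D=(9.00,0)
θ=58°: B = A + 2.00·(cos58°, sin58°) = (1.0598, 1.6961)
θ=58°: |BD| = 8.1193
θ=58°: circle(B,4.00) ∩ circle(D,9.00): a=0.0568, h=3.9996
θ=58°:   candidates: C₊=(1.9509,5.5956) cross=32.474; C₋=(0.2799,-2.2271) cross=-32.474
θ=58°:   branch - wants cross < 0 → take C=(0.2799,-2.2271) (cross=-32.474)
θ=58°: ex = (C−B)/|BC| = (-0.1950,-0.9808); ey = (0.9808,-0.1950)
θ=58°: P = B + -2.20·ex + 3.09·ey = (4.5195,3.2514)
θ=111°: B = A + 2.00·(cos111°, sin111°) = (-0.7167, 1.8672)
θ=111°: |BD| = 9.8945
θ=111°: circle(B,4.00) ∩ circle(D,9.00): a=1.6626, h=3.6381
θ=111°:   candidates: C₊=(1.6025,5.1262) cross=35.997; C₋=(0.2295,-2.0193) cross=-35.997
θ=111°:   branch - wants cross < 0 → take C=(0.2295,-2.0193) (cross=-35.997)
θ=111°: ex = (C−B)/|BC| = (0.2365,-0.9716); ey = (0.9716,0.2365)
θ=111°: P = B + -2.20·ex + 3.09·ey = (1.7652,4.7357)

θ=58°: 4.52 3.25
θ=111°: 1.77 4.74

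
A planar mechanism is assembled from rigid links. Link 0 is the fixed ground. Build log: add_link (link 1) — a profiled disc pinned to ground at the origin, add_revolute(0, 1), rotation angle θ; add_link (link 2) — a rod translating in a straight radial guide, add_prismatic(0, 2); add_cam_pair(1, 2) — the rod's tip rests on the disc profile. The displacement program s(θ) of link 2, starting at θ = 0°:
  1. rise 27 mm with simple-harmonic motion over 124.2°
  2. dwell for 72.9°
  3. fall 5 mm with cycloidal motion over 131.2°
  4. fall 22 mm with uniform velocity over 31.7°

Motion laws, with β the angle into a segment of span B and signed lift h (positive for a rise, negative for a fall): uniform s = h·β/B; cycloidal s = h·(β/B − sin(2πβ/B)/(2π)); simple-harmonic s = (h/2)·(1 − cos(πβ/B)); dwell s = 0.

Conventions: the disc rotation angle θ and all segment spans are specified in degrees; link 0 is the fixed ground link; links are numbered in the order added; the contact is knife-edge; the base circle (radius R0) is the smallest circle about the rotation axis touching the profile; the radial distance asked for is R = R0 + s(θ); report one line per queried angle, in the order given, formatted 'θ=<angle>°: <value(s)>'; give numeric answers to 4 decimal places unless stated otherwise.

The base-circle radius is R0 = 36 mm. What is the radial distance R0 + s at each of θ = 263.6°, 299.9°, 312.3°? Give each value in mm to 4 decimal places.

seg 1 [0°–124.2°] simple-harmonic, h=27: full span → s += 27 → s = 27.0000
seg 2 [124.2°–197.1°] dwell: s stays 27.0000
seg 3 [197.1°–328.3°] cycloidal, h=-5: θ=263.6° here. β=66.5, B=131.2. -5·(0.5069 − sin(2π·0.5069)/(2π)) = -2.5686 → s = 24.4314
seg 3 [197.1°–328.3°] cycloidal, h=-5: θ=299.9° here. β=102.8, B=131.2. -5·(0.7835 − sin(2π·0.7835)/(2π)) = -4.6959 → s = 22.3041
seg 3 [197.1°–328.3°] cycloidal, h=-5: θ=312.3° here. β=115.2, B=131.2. -5·(0.8780 − sin(2π·0.8780)/(2π)) = -4.9421 → s = 22.0579
θ=263.6°: R = R0 + s = 36 + 24.4314 = 60.4314
θ=299.9°: R = R0 + s = 36 + 22.3041 = 58.3041
θ=312.3°: R = R0 + s = 36 + 22.0579 = 58.0579

θ=263.6°: 60.4314
θ=299.9°: 58.3041
θ=312.3°: 58.0579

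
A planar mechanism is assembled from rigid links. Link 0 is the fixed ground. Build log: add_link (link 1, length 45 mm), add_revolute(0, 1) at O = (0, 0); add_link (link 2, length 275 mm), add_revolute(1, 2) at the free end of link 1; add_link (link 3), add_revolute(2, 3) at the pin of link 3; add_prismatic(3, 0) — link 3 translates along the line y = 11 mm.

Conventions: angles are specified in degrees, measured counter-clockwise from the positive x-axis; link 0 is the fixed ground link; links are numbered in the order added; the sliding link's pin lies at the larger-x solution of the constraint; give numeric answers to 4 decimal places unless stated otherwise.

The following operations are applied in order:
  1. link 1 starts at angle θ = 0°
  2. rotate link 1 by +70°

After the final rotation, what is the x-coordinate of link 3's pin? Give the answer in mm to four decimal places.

geometry: r = 45 mm, L = 275 mm, e = 11 mm; θ starts at 0°
rotate link 1 by +70°: θ ← 0° +70° = 70°
crank pin P = (r cos θ, r sin θ) = (15.390906, 42.286168)
h = r sin θ − e = 42.286168 − 11 = 31.286168
x = r cos θ + √(L² − h²) = 15.390906 + 273.214523 = 288.605430

288.6054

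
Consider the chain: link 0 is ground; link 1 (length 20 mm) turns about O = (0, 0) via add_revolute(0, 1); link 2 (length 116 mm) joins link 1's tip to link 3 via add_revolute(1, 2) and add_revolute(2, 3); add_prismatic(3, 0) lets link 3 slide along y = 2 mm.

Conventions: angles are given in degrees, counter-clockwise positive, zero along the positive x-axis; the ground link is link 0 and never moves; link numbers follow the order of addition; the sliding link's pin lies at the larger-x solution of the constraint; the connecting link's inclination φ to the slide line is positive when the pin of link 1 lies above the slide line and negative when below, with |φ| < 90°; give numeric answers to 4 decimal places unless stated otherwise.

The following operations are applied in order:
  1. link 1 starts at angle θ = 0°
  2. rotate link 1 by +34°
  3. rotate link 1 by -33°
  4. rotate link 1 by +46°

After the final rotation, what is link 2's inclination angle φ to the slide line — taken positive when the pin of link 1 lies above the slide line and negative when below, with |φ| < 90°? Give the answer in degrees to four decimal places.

geometry: r = 20 mm, L = 116 mm, e = 2 mm; θ starts at 0°
rotate link 1 by +34°: θ ← 0° +34° = 34°
rotate link 1 by -33°: θ ← 34° -33° = 1°
rotate link 1 by +46°: θ ← 1° +46° = 47°
h = r sin θ − e = 14.627074 − 2 = 12.627074
sin φ = h / L = 12.627074 / 116 = 0.10885409
φ = arcsin(0.10885409) = 6.249263°

6.2493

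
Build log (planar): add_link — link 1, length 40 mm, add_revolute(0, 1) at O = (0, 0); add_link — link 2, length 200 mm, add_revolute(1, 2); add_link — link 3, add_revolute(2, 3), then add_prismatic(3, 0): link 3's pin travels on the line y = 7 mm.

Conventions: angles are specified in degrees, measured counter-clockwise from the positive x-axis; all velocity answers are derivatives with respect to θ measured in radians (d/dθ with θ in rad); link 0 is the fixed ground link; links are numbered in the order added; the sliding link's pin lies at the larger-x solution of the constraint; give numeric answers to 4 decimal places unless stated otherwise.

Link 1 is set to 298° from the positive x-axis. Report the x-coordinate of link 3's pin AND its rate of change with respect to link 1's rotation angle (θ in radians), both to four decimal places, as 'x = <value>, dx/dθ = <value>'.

geometry: r = 40 mm, L = 200 mm, e = 7 mm
crank pin P = (r cos θ, r sin θ) = (18.778863, -35.317904)
h = r sin θ − e = -35.317904 − 7 = -42.317904
x = r cos θ + √(L² − h²) = 18.778863 + 195.471724 = 214.250587
dx/dθ = −r sin θ − h·r cos θ/√(L² − h²) (θ in radians; h = -42.317904) = 39.383362

x = 214.2506, dx/dθ = 39.3834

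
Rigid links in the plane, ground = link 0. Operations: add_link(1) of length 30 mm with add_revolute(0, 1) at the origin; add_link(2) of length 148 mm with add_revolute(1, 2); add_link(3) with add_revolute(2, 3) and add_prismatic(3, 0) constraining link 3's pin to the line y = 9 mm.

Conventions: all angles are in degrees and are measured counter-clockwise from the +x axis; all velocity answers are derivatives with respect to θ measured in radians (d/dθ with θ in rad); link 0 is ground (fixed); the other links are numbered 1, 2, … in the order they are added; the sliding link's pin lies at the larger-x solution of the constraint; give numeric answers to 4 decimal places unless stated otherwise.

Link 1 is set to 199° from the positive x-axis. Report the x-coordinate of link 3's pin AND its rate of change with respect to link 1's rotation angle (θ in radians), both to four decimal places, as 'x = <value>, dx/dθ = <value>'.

geometry: r = 30 mm, L = 148 mm, e = 9 mm
crank pin P = (r cos θ, r sin θ) = (-28.365557, -9.767045)
h = r sin θ − e = -9.767045 − 9 = -18.767045
x = r cos θ + √(L² − h²) = -28.365557 + 146.805307 = 118.439749
dx/dθ = −r sin θ − h·r cos θ/√(L² − h²) (θ in radians; h = -18.767045) = 6.140897

x = 118.4397, dx/dθ = 6.1409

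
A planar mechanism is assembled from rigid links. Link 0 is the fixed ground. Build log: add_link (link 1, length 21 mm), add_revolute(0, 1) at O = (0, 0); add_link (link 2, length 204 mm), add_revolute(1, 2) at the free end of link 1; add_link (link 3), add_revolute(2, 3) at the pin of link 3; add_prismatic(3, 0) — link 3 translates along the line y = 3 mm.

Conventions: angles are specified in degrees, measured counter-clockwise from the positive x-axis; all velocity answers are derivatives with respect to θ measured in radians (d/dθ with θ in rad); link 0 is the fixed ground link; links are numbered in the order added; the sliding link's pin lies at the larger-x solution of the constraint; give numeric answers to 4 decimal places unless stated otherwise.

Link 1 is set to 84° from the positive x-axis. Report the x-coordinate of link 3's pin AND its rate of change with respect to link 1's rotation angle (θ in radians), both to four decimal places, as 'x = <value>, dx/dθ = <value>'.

geometry: r = 21 mm, L = 204 mm, e = 3 mm
crank pin P = (r cos θ, r sin θ) = (2.195098, 20.884960)
h = r sin θ − e = 20.884960 − 3 = 17.884960
x = r cos θ + √(L² − h²) = 2.195098 + 203.214488 = 205.409586
dx/dθ = −r sin θ − h·r cos θ/√(L² − h²) (θ in radians; h = 17.884960) = -21.078151

x = 205.4096, dx/dθ = -21.0782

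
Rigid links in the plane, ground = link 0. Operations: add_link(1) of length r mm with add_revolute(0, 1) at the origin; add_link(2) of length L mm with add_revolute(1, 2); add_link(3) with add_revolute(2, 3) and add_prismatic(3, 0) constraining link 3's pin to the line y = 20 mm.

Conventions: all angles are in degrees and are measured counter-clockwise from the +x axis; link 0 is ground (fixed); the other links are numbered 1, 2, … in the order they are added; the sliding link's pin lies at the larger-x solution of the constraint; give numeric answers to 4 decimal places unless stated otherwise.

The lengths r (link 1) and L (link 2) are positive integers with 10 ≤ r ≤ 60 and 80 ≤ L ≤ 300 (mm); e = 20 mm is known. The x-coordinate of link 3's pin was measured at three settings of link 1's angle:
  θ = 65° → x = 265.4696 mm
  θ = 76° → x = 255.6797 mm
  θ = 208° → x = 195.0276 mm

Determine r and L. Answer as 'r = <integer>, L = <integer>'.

constraint per measurement: (x − r cos θ)² + (r sin θ − e)² = L²
subtracting the θ₁ and θ₂ equations cancels the r² and L² terms:
r = (x₁² − x₂²) / (2[(x₁cos θ₁ + e sin θ₁) − (x₂cos θ₂ + e sin θ₂)]) = 51.9996 → r = 52
L² = (x₁ − r cos θ₁)² + (r sin θ₁ − e)² = 60024.9890 → L = 245.0000 → L = 245
check at θ₃=208°: x = 195.0276 (printed 195.0276) ✓

r = 52, L = 245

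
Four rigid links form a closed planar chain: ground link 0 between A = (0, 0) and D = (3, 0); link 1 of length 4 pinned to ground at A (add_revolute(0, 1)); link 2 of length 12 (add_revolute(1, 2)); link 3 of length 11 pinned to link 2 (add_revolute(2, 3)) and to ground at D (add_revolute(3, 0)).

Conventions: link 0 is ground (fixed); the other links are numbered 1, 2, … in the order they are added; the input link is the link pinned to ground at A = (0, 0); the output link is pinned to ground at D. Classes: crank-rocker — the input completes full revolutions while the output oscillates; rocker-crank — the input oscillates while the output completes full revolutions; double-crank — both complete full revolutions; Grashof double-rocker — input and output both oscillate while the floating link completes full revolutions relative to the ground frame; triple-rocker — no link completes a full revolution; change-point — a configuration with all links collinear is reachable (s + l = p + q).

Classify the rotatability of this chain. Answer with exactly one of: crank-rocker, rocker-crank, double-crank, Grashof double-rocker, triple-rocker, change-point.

lengths: ground=3, input=4, coupler=12, output=11
sorted: s=3 (shortest), l=12 (longest), p+q=15
s + l = 15 vs p + q = 15
s + l = p + q → change-point (collinear configuration reachable)

change-point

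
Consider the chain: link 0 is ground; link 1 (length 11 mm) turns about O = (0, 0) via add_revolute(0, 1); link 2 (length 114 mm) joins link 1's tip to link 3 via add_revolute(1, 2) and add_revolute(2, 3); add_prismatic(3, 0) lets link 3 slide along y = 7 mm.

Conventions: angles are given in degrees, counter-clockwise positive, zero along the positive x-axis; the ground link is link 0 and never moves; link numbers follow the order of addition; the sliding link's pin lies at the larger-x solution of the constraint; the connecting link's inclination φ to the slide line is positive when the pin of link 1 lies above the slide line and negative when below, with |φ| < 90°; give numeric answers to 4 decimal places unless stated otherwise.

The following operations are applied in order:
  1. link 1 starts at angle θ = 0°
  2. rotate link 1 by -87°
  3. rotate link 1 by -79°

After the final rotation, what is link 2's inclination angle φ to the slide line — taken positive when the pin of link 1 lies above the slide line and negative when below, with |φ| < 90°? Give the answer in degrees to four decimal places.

geometry: r = 11 mm, L = 114 mm, e = 7 mm; θ starts at 0°
rotate link 1 by -87°: θ ← 0° -87° = -87°
rotate link 1 by -79°: θ ← -87° -79° = -166°
h = r sin θ − e = -2.661141 − 7 = -9.661141
sin φ = h / L = -9.661141 / 114 = -0.08474685
φ = arcsin(-0.08474685) = -4.861468°

-4.8615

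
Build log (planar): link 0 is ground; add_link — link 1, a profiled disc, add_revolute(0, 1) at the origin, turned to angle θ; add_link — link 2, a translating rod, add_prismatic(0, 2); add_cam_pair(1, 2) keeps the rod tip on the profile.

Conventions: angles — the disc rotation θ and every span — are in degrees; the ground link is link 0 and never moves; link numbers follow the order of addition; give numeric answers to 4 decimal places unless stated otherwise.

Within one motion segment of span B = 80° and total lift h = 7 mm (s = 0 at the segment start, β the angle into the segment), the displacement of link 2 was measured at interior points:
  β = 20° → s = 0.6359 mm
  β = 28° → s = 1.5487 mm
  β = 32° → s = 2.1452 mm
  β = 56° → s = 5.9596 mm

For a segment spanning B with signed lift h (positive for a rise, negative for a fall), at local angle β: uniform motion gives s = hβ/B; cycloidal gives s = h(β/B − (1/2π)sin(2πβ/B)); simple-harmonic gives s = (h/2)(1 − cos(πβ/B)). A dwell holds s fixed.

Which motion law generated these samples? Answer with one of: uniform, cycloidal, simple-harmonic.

candidates at β/B = r: uniform s = h·r (linear in β); cycloidal s = h·(r − sin(2πr)/(2π)); simple-harmonic s = (h/2)(1 − cos(πr))
β=20°: printed 0.6359 | uniform 1.7500, cycloidal 0.6359, simple-harmonic 1.0251
β=28°: printed 1.5487 | uniform 2.4500, cycloidal 1.5487, simple-harmonic 1.9110
β=32°: printed 2.1452 | uniform 2.8000, cycloidal 2.1452, simple-harmonic 2.4184
β=56°: printed 5.9596 | uniform 4.9000, cycloidal 5.9596, simple-harmonic 5.5572
only one law matches every sample → cycloidal

cycloidal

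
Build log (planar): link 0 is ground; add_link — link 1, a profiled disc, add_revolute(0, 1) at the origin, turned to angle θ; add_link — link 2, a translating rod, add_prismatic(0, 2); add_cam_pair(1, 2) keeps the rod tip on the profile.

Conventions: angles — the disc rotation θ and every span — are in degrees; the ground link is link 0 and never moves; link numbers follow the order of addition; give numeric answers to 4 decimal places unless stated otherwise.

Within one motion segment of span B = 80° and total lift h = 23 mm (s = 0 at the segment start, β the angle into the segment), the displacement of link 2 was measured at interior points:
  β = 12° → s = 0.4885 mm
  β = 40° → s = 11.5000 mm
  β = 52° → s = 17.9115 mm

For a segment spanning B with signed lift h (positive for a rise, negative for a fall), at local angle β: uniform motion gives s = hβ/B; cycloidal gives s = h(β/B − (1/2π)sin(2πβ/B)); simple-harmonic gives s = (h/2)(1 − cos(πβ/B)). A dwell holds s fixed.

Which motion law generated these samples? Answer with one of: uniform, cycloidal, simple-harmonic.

candidates at β/B = r: uniform s = h·r (linear in β); cycloidal s = h·(r − sin(2πr)/(2π)); simple-harmonic s = (h/2)(1 − cos(πr))
β=12°: printed 0.4885 | uniform 3.4500, cycloidal 0.4885, simple-harmonic 1.2534
β=40°: printed 11.5000 | uniform 11.5000, cycloidal 11.5000, simple-harmonic 11.5000
β=52°: printed 17.9115 | uniform 14.9500, cycloidal 17.9115, simple-harmonic 16.7209
only one law matches every sample → cycloidal

cycloidal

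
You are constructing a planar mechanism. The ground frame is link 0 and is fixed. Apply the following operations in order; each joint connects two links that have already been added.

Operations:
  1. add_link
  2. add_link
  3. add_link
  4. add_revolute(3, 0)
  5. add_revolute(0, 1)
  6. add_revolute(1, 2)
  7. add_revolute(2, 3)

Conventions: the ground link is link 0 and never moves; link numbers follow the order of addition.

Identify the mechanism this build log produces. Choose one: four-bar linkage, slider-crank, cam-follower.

links: 4 (incl. ground); joints: 4 revolute, 0 prismatic, 0 higher (cam) pair, forming one closed loop
4 links in a single 4R loop → four-bar linkage

four-bar linkage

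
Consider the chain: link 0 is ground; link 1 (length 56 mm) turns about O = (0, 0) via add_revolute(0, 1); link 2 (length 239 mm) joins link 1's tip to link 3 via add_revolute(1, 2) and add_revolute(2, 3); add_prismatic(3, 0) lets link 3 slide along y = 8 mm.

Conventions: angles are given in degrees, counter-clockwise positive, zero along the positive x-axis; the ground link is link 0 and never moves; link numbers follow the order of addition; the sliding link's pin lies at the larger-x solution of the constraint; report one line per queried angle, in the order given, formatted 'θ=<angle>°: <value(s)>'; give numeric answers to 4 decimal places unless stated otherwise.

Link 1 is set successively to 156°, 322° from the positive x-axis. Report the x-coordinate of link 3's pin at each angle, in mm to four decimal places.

geometry: r = 56 mm, L = 239 mm, e = 8 mm
θ=156°: crank pin P = (r cos θ, r sin θ) = (-51.158546, 22.777252)
θ=156°: h = r sin θ − e = 22.777252 − 8 = 14.777252
θ=156°: x = r cos θ + √(L² − h²) = -51.158546 + 238.542727 = 187.384182
θ=322°: crank pin P = (r cos θ, r sin θ) = (44.128602, -34.477043)
θ=322°: h = r sin θ − e = -34.477043 − 8 = -42.477043
θ=322°: x = r cos θ + √(L² − h²) = 44.128602 + 235.195027 = 279.323629

θ=156°: 187.3842
θ=322°: 279.3236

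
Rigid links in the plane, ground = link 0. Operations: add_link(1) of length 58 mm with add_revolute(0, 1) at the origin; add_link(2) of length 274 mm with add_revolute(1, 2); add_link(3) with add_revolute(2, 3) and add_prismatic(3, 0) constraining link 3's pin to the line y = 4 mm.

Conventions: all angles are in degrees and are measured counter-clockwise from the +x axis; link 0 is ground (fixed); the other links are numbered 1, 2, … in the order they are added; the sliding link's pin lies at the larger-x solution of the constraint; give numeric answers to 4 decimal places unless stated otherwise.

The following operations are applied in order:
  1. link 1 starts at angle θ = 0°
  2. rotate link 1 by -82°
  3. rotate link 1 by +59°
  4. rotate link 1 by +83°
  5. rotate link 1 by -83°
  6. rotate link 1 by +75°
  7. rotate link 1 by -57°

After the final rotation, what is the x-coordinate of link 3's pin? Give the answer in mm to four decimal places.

geometry: r = 58 mm, L = 274 mm, e = 4 mm; θ starts at 0°
rotate link 1 by -82°: θ ← 0° -82° = -82°
rotate link 1 by +59°: θ ← -82° +59° = -23°
rotate link 1 by +83°: θ ← -23° +83° = 60°
rotate link 1 by -83°: θ ← 60° -83° = -23°
rotate link 1 by +75°: θ ← -23° +75° = 52°
rotate link 1 by -57°: θ ← 52° -57° = -5°
crank pin P = (r cos θ, r sin θ) = (57.779292, -5.055033)
h = r sin θ − e = -5.055033 − 4 = -9.055033
x = r cos θ + √(L² − h²) = 57.779292 + 273.850336 = 331.629628

331.6296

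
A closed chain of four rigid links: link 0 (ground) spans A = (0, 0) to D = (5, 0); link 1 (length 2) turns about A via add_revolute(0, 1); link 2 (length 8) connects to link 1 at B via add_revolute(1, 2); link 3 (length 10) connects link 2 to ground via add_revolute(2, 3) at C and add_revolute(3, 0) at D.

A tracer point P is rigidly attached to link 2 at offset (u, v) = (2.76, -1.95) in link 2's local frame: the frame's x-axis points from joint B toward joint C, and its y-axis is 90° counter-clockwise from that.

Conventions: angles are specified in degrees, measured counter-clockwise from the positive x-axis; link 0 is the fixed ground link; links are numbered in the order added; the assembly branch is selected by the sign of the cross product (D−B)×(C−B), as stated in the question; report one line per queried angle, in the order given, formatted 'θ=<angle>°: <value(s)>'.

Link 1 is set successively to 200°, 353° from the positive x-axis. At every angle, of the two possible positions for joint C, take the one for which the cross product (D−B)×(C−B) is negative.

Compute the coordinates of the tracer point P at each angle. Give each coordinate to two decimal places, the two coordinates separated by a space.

A=(0,0), D=(5.00,0)
θ=200°: B = A + 2.00·(cos200°, sin200°) = (-1.8794, -0.6840)
θ=200°: |BD| = 6.9133
θ=200°: circle(B,8.00) ∩ circle(D,10.00): a=0.8530, h=7.9544
θ=200°:   candidates: C₊=(-1.8176,7.3157) cross=54.991; C₋=(-0.2435,-8.5150) cross=-54.991
θ=200°:   branch - wants cross < 0 → take C=(-0.2435,-8.5150) (cross=-54.991)
θ=200°: ex = (C−B)/|BC| = (0.2045,-0.9789); ey = (0.9789,0.2045)
θ=200°: P = B + 2.76·ex + -1.95·ey = (-3.2238,-3.7845)
θ=353°: B = A + 2.00·(cos353°, sin353°) = (1.9851, -0.2437)
θ=353°: |BD| = 3.0247
θ=353°: circle(B,8.00) ∩ circle(D,10.00): a=-4.4385, h=6.6558
θ=353°:   candidates: C₊=(-2.9754,6.0327) cross=20.132; C₋=(-1.9027,-7.2355) cross=-20.132
θ=353°:   branch - wants cross < 0 → take C=(-1.9027,-7.2355) (cross=-20.132)
θ=353°: ex = (C−B)/|BC| = (-0.4860,-0.8740); ey = (0.8740,-0.4860)
θ=353°: P = B + 2.76·ex + -1.95·ey = (-1.0604,-1.7083)

θ=200°: -3.22 -3.78
θ=353°: -1.06 -1.71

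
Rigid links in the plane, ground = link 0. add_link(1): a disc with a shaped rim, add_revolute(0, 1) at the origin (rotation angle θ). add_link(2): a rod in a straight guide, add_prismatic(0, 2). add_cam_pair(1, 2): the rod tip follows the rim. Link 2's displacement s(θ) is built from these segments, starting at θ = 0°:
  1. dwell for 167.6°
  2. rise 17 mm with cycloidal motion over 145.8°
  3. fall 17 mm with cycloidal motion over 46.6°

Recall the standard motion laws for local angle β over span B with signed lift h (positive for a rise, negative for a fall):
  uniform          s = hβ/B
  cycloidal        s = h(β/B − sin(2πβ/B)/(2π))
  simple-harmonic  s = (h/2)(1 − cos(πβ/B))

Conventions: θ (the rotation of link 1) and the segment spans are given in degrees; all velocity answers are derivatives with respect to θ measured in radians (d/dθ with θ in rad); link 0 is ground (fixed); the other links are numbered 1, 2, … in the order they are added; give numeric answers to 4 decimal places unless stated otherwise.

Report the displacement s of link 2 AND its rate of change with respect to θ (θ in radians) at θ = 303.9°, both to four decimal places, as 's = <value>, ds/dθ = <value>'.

segment 1 (0° to 167.6°, dwell): s unchanged at 0.0000
θ = 303.9° falls in segment 2 (167.6° to 313.4°, cycloidal, h = 17): β = 303.9 − 167.6 = 136.3°, B = 145.8°; Δs = 17·(0.9348 − sin(2π·0.9348)/(2π)) = 16.9693; s = 0.0000 + 16.9693 = 16.9693
velocity in seg [167.6°–313.4°] (cycloidal), θ in radians: β = 136.3° = 2.3789 rad, B = 145.8° = 2.5447 rad; ds/dθ = (h/B)(1 − cos(2πβ/B)) = (17/2.5447)(1 − cos(2π·0.9348)) = 0.552079 mm/rad

s = 16.9693, ds/dθ = 0.5521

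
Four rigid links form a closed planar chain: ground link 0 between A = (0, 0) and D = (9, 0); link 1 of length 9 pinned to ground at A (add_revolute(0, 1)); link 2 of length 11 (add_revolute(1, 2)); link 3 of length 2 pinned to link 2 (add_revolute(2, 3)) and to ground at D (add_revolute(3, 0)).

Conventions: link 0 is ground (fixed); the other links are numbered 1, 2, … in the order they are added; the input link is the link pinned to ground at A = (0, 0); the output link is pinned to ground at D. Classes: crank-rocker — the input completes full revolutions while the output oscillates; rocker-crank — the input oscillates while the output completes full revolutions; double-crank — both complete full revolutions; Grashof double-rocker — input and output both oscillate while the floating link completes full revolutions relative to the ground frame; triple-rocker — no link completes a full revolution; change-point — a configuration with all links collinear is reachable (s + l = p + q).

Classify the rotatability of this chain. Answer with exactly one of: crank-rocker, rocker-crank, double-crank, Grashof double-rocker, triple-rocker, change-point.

lengths: ground=9, input=9, coupler=11, output=2
sorted: s=2 (shortest), l=11 (longest), p+q=18
s + l = 13 vs p + q = 18
s + l < p + q (Grashof) with shortest = output link → rocker-crank

rocker-crank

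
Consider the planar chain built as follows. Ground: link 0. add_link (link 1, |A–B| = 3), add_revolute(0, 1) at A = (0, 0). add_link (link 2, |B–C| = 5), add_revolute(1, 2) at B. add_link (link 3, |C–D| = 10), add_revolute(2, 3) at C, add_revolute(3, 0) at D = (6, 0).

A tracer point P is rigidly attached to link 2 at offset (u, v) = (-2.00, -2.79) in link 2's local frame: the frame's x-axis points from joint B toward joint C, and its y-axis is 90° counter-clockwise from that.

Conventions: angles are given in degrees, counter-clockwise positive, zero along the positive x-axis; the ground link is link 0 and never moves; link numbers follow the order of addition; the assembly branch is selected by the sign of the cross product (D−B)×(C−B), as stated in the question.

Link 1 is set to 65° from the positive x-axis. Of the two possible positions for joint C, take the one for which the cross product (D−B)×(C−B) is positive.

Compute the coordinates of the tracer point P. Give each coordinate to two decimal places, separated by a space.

A=(0,0), D=(6.00,0)
B = A + 3.00·(cos65°, sin65°) = (1.2679, 2.7189)
|BD| = 5.4576
circle(B,5.00) ∩ circle(D,10.00): a=-4.1423, h=2.8002
  candidates: C₊=(-0.9288,7.2106) cross=15.283; C₋=(-3.7189,2.3546) cross=-15.283
  branch + wants cross > 0 → take C=(-0.9288,7.2106) (cross=15.283)
ex = (C−B)/|BC| = (-0.4393,0.8983); ey = (-0.8983,-0.4393)
P = B + -2.00·ex + -2.79·ey = (4.6528,2.1480)

4.65 2.15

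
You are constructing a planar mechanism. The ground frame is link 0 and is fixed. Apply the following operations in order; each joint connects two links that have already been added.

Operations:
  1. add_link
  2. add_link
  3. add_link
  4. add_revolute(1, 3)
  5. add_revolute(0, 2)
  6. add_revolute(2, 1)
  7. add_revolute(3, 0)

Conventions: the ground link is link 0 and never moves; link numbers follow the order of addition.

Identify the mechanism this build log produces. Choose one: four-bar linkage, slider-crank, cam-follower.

links: 4 (incl. ground); joints: 4 revolute, 0 prismatic, 0 higher (cam) pair, forming one closed loop
4 links in a single 4R loop → four-bar linkage

four-bar linkage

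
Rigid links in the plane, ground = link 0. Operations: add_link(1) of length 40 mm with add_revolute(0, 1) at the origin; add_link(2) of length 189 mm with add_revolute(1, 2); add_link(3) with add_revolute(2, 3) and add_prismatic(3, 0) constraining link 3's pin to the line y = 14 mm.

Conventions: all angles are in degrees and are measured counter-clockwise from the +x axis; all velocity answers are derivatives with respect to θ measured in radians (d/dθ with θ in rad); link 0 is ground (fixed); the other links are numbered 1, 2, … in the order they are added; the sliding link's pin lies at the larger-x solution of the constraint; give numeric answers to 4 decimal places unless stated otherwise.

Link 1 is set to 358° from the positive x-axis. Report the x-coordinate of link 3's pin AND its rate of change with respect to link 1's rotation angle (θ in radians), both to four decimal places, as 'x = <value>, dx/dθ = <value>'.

geometry: r = 40 mm, L = 189 mm, e = 14 mm
crank pin P = (r cos θ, r sin θ) = (39.975633, -1.395980)
h = r sin θ − e = -1.395980 − 14 = -15.395980
x = r cos θ + √(L² − h²) = 39.975633 + 188.371876 = 228.347509
dx/dθ = −r sin θ − h·r cos θ/√(L² − h²) (θ in radians; h = -15.395980) = 4.663262

x = 228.3475, dx/dθ = 4.6633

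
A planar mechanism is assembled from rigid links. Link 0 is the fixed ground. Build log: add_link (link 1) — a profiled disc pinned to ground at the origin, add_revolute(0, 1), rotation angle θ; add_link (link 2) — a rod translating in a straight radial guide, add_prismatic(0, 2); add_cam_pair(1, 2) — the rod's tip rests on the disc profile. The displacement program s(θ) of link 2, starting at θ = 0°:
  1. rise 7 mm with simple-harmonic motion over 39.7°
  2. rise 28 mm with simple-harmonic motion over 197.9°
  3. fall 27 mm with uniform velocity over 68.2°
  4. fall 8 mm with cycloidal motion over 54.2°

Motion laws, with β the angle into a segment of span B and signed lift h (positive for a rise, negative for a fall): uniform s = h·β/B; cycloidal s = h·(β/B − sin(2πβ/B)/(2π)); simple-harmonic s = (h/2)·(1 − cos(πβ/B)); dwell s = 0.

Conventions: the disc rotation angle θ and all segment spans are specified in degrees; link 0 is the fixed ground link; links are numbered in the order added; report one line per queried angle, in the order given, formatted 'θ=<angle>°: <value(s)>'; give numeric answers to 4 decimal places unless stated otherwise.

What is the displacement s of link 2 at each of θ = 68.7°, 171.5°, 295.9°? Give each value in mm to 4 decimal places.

seg 1 [0°–39.7°] simple-harmonic, h=7: full span → s += 7 → s = 7.0000
seg 2 [39.7°–237.6°] simple-harmonic, h=28: θ=68.7° here. β=29, B=197.9. 28/2·(1 − cos(π·0.1465)) = 1.4575 → s = 8.4575
seg 2 [39.7°–237.6°] simple-harmonic, h=28: θ=171.5° here. β=131.8, B=197.9. 28/2·(1 − cos(π·0.6660)) = 20.9743 → s = 27.9743
seg 2 [39.7°–237.6°] simple-harmonic, h=28: full span → s += 28 → s = 35.0000
seg 3 [237.6°–305.8°] uniform, h=-27: θ=295.9° here. β=58.3, B=68.2. -27·58.3/68.2 = -23.0806 → s = 11.9194

θ=68.7°: 8.4575
θ=171.5°: 27.9743
θ=295.9°: 11.9194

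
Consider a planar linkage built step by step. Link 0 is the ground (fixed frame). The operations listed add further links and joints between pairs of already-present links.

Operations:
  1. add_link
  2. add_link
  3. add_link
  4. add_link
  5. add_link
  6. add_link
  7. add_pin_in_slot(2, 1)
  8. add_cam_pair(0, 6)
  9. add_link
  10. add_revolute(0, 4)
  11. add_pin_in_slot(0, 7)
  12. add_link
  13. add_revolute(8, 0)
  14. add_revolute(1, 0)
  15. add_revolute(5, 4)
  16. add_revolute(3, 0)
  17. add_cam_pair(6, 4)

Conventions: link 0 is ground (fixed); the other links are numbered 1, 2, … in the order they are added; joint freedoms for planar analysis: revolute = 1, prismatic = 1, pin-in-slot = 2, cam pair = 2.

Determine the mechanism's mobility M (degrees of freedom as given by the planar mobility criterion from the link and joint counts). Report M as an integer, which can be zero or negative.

(L,J1,J2)=(1,0,0); link0 fixed
link1: (2,0,0)
link2: (3,0,0)
link3: (4,0,0)
link4: (5,0,0)
link5: (6,0,0)
link6: (7,0,0)
PS 2-1 [J2]: (7,0,1)
C 0-6 [J2]: (7,0,2)
link7: (8,0,2)
R 0-4 [J1]: (8,1,2)
PS 0-7 [J2]: (8,1,3)
link8: (9,1,3)
R 8-0 [J1]: (9,2,3)
R 1-0 [J1]: (9,3,3)
R 5-4 [J1]: (9,4,3)
R 3-0 [J1]: (9,5,3)
C 6-4 [J2]: (9,5,4)
Grübler: 3·8 − 2·5 − 4 = 10

M = 10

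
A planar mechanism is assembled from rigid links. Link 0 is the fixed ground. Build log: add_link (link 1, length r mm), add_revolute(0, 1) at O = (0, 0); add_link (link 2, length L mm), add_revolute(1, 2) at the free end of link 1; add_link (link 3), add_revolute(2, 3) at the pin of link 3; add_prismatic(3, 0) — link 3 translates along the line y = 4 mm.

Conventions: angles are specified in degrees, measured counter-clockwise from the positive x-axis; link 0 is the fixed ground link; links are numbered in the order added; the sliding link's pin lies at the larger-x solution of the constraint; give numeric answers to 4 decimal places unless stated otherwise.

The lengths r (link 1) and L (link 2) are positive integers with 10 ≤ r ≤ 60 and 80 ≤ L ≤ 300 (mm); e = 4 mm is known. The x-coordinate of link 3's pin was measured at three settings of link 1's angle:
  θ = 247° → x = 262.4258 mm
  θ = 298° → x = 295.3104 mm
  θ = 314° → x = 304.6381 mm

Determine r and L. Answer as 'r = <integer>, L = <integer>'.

constraint per measurement: (x − r cos θ)² + (r sin θ − e)² = L²
subtracting the θ₁ and θ₂ equations cancels the r² and L² terms:
r = (x₁² − x₂²) / (2[(x₁cos θ₁ + e sin θ₁) − (x₂cos θ₂ + e sin θ₂)]) = 38.0000 → r = 38
L² = (x₁ − r cos θ₁)² + (r sin θ₁ − e)² = 78400.0166 → L = 280.0000 → L = 280
check at θ₃=314°: x = 304.6381 (printed 304.6381) ✓

r = 38, L = 280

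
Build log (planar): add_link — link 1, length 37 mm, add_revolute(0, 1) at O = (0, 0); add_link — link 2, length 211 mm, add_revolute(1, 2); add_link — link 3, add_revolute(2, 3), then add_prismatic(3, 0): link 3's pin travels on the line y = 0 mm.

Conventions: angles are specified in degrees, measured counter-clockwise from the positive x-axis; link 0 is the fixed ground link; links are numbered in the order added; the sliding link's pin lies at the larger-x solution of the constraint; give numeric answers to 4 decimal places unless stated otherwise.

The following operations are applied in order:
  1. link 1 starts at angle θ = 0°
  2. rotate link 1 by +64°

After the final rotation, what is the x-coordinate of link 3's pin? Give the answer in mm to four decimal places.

geometry: r = 37 mm, L = 211 mm, e = 0 mm; θ starts at 0°
rotate link 1 by +64°: θ ← 0° +64° = 64°
crank pin P = (r cos θ, r sin θ) = (16.219732, 33.255380)
h = r sin θ − e = 33.255380 − 0 = 33.255380
x = r cos θ + √(L² − h²) = 16.219732 + 208.362856 = 224.582588

224.5826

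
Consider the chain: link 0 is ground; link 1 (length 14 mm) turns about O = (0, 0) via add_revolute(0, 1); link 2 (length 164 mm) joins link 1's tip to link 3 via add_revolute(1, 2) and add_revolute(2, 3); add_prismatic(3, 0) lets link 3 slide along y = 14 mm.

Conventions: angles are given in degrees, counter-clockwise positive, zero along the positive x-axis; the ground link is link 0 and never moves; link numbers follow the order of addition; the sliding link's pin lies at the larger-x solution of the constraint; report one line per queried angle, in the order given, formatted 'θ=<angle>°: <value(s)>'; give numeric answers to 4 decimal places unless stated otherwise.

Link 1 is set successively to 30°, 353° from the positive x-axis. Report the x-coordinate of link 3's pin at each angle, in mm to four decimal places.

geometry: r = 14 mm, L = 164 mm, e = 14 mm
θ=30°: crank pin P = (r cos θ, r sin θ) = (12.124356, 7.000000)
θ=30°: h = r sin θ − e = 7.000000 − 14 = -7.000000
θ=30°: x = r cos θ + √(L² − h²) = 12.124356 + 163.850542 = 175.974897
θ=353°: crank pin P = (r cos θ, r sin θ) = (13.895646, -1.706171)
θ=353°: h = r sin θ − e = -1.706171 − 14 = -15.706171
θ=353°: x = r cos θ + √(L² − h²) = 13.895646 + 163.246183 = 177.141829

θ=30°: 175.9749
θ=353°: 177.1418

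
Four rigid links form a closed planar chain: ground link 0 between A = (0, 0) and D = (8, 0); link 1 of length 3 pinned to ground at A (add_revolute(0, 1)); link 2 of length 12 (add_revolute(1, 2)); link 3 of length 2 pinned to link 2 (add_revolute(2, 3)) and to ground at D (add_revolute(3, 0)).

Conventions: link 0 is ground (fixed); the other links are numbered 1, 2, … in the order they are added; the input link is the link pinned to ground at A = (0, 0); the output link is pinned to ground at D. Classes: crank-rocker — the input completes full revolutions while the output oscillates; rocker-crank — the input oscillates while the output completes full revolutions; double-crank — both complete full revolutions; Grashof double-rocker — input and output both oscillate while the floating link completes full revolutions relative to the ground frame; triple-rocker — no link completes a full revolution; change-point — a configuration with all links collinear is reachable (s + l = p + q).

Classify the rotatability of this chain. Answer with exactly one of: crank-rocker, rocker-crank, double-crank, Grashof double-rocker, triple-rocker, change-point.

lengths: ground=8, input=3, coupler=12, output=2
sorted: s=2 (shortest), l=12 (longest), p+q=11
s + l = 14 vs p + q = 11
s + l > p + q → non-Grashof → no link fully rotates → triple-rocker

triple-rocker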